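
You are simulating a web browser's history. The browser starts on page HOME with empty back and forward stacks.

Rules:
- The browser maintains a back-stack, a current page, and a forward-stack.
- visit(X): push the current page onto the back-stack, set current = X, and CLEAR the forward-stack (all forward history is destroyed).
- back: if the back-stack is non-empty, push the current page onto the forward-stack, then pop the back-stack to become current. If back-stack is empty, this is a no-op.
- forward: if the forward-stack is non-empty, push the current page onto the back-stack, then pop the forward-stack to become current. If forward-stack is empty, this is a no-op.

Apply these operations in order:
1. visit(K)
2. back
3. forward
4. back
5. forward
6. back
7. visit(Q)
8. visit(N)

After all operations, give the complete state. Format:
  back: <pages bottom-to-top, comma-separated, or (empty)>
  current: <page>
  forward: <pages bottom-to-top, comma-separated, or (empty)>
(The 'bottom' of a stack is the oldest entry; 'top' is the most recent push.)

Answer: back: HOME,Q
current: N
forward: (empty)

Derivation:
After 1 (visit(K)): cur=K back=1 fwd=0
After 2 (back): cur=HOME back=0 fwd=1
After 3 (forward): cur=K back=1 fwd=0
After 4 (back): cur=HOME back=0 fwd=1
After 5 (forward): cur=K back=1 fwd=0
After 6 (back): cur=HOME back=0 fwd=1
After 7 (visit(Q)): cur=Q back=1 fwd=0
After 8 (visit(N)): cur=N back=2 fwd=0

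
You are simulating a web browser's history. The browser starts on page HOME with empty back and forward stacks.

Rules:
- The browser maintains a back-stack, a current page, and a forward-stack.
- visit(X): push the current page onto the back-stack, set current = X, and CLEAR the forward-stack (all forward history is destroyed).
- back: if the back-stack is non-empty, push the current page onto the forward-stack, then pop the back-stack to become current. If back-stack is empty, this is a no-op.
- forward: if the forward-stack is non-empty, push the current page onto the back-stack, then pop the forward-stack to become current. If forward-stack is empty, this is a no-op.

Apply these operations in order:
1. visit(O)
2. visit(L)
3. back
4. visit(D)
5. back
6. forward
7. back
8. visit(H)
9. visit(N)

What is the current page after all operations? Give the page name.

After 1 (visit(O)): cur=O back=1 fwd=0
After 2 (visit(L)): cur=L back=2 fwd=0
After 3 (back): cur=O back=1 fwd=1
After 4 (visit(D)): cur=D back=2 fwd=0
After 5 (back): cur=O back=1 fwd=1
After 6 (forward): cur=D back=2 fwd=0
After 7 (back): cur=O back=1 fwd=1
After 8 (visit(H)): cur=H back=2 fwd=0
After 9 (visit(N)): cur=N back=3 fwd=0

Answer: N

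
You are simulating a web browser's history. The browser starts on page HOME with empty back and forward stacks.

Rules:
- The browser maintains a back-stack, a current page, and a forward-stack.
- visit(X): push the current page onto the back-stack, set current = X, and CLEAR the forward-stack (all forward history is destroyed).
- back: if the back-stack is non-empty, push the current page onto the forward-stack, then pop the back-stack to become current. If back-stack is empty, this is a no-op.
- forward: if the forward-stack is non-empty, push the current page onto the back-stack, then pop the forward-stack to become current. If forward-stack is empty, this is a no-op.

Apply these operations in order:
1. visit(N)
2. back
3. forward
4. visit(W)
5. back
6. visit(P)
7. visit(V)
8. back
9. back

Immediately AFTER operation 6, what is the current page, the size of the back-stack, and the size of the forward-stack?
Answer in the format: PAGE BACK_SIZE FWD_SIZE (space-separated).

After 1 (visit(N)): cur=N back=1 fwd=0
After 2 (back): cur=HOME back=0 fwd=1
After 3 (forward): cur=N back=1 fwd=0
After 4 (visit(W)): cur=W back=2 fwd=0
After 5 (back): cur=N back=1 fwd=1
After 6 (visit(P)): cur=P back=2 fwd=0

P 2 0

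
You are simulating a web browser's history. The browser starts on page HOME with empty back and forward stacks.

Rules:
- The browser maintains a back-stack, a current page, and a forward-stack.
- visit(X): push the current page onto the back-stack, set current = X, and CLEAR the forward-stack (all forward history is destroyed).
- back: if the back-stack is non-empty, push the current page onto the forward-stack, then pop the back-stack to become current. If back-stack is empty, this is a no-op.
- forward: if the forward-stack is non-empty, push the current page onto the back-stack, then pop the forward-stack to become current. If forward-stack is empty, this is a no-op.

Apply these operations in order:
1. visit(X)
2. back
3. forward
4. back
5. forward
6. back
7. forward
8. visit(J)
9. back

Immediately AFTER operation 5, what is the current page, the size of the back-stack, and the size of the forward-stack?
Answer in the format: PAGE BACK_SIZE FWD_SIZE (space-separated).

After 1 (visit(X)): cur=X back=1 fwd=0
After 2 (back): cur=HOME back=0 fwd=1
After 3 (forward): cur=X back=1 fwd=0
After 4 (back): cur=HOME back=0 fwd=1
After 5 (forward): cur=X back=1 fwd=0

X 1 0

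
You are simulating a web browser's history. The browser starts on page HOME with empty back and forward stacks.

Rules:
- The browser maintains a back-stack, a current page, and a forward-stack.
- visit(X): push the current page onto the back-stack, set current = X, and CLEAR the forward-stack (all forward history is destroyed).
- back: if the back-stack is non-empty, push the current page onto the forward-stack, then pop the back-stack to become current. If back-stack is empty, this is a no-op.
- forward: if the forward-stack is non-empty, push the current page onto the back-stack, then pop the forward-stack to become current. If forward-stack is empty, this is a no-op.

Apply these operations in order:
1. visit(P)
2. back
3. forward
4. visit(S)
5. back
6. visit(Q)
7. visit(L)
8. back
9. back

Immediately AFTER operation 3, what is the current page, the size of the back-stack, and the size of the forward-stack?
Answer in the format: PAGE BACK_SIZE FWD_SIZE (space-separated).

After 1 (visit(P)): cur=P back=1 fwd=0
After 2 (back): cur=HOME back=0 fwd=1
After 3 (forward): cur=P back=1 fwd=0

P 1 0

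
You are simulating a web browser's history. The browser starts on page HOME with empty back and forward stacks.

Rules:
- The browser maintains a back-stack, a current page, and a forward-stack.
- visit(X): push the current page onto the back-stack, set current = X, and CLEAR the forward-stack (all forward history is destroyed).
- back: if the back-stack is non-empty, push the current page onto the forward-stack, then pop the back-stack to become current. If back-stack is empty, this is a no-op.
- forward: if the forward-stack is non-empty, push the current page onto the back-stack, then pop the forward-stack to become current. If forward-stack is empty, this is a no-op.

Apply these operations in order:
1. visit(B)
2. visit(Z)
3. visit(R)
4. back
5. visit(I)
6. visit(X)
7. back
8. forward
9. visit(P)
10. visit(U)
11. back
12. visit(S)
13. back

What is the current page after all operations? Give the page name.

Answer: P

Derivation:
After 1 (visit(B)): cur=B back=1 fwd=0
After 2 (visit(Z)): cur=Z back=2 fwd=0
After 3 (visit(R)): cur=R back=3 fwd=0
After 4 (back): cur=Z back=2 fwd=1
After 5 (visit(I)): cur=I back=3 fwd=0
After 6 (visit(X)): cur=X back=4 fwd=0
After 7 (back): cur=I back=3 fwd=1
After 8 (forward): cur=X back=4 fwd=0
After 9 (visit(P)): cur=P back=5 fwd=0
After 10 (visit(U)): cur=U back=6 fwd=0
After 11 (back): cur=P back=5 fwd=1
After 12 (visit(S)): cur=S back=6 fwd=0
After 13 (back): cur=P back=5 fwd=1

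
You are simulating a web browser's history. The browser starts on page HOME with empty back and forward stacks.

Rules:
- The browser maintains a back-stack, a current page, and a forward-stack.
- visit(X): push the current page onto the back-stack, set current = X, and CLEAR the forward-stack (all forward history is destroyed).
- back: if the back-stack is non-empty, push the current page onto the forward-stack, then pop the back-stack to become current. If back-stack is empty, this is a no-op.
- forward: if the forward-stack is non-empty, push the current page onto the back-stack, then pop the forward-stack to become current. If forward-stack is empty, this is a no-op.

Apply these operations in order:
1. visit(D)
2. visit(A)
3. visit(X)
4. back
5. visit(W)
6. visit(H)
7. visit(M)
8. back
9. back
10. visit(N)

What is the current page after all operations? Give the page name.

After 1 (visit(D)): cur=D back=1 fwd=0
After 2 (visit(A)): cur=A back=2 fwd=0
After 3 (visit(X)): cur=X back=3 fwd=0
After 4 (back): cur=A back=2 fwd=1
After 5 (visit(W)): cur=W back=3 fwd=0
After 6 (visit(H)): cur=H back=4 fwd=0
After 7 (visit(M)): cur=M back=5 fwd=0
After 8 (back): cur=H back=4 fwd=1
After 9 (back): cur=W back=3 fwd=2
After 10 (visit(N)): cur=N back=4 fwd=0

Answer: N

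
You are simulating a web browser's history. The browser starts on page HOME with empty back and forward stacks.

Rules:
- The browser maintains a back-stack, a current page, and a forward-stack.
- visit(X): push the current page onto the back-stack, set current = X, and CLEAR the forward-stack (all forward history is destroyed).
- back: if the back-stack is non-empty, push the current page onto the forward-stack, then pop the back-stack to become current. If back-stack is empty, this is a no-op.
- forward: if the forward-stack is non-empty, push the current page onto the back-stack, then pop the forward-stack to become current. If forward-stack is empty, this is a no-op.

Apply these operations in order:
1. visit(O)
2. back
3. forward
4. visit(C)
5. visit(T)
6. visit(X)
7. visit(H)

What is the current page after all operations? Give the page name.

After 1 (visit(O)): cur=O back=1 fwd=0
After 2 (back): cur=HOME back=0 fwd=1
After 3 (forward): cur=O back=1 fwd=0
After 4 (visit(C)): cur=C back=2 fwd=0
After 5 (visit(T)): cur=T back=3 fwd=0
After 6 (visit(X)): cur=X back=4 fwd=0
After 7 (visit(H)): cur=H back=5 fwd=0

Answer: H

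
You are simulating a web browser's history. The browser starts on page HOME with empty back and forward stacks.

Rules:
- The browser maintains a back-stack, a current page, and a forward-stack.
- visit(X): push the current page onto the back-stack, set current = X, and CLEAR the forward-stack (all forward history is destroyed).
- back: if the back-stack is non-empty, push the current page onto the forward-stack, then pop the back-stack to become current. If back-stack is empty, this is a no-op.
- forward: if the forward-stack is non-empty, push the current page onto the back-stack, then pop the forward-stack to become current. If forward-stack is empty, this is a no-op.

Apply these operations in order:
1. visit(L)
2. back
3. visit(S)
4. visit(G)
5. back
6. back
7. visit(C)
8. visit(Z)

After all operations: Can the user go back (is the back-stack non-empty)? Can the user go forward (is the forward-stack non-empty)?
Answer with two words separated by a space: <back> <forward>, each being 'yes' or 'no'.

Answer: yes no

Derivation:
After 1 (visit(L)): cur=L back=1 fwd=0
After 2 (back): cur=HOME back=0 fwd=1
After 3 (visit(S)): cur=S back=1 fwd=0
After 4 (visit(G)): cur=G back=2 fwd=0
After 5 (back): cur=S back=1 fwd=1
After 6 (back): cur=HOME back=0 fwd=2
After 7 (visit(C)): cur=C back=1 fwd=0
After 8 (visit(Z)): cur=Z back=2 fwd=0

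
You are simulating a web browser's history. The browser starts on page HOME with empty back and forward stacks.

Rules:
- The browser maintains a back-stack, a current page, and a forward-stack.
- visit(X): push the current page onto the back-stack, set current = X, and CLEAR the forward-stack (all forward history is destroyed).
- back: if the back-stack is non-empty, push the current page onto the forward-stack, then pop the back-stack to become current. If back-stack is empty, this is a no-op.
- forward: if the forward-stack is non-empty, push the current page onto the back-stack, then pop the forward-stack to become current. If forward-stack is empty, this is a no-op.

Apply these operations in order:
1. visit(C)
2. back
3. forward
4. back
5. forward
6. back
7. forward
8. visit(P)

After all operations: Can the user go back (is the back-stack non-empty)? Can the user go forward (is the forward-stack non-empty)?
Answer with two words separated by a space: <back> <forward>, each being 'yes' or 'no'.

Answer: yes no

Derivation:
After 1 (visit(C)): cur=C back=1 fwd=0
After 2 (back): cur=HOME back=0 fwd=1
After 3 (forward): cur=C back=1 fwd=0
After 4 (back): cur=HOME back=0 fwd=1
After 5 (forward): cur=C back=1 fwd=0
After 6 (back): cur=HOME back=0 fwd=1
After 7 (forward): cur=C back=1 fwd=0
After 8 (visit(P)): cur=P back=2 fwd=0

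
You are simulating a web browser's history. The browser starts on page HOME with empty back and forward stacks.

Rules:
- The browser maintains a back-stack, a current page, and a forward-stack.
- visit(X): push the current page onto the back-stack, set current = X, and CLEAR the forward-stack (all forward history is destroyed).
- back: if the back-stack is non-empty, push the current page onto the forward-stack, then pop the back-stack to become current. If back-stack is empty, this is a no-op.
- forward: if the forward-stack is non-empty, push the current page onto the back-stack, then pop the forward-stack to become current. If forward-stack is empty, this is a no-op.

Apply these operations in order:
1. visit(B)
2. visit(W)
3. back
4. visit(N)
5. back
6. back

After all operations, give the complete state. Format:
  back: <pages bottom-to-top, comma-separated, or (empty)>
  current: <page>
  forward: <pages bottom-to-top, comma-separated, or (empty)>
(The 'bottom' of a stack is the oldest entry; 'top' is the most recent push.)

After 1 (visit(B)): cur=B back=1 fwd=0
After 2 (visit(W)): cur=W back=2 fwd=0
After 3 (back): cur=B back=1 fwd=1
After 4 (visit(N)): cur=N back=2 fwd=0
After 5 (back): cur=B back=1 fwd=1
After 6 (back): cur=HOME back=0 fwd=2

Answer: back: (empty)
current: HOME
forward: N,B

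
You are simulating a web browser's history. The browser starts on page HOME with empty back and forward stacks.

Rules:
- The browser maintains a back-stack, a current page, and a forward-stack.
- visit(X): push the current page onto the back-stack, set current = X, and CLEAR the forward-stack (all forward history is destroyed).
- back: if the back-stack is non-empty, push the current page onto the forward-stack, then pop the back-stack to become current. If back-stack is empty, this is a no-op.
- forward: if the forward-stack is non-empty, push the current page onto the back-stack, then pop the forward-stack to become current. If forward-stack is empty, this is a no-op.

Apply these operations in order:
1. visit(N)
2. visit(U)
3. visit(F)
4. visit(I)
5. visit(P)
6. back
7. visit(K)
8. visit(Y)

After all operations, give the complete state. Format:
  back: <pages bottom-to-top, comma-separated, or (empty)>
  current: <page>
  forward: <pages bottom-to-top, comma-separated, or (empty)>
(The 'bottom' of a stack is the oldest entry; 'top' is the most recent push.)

Answer: back: HOME,N,U,F,I,K
current: Y
forward: (empty)

Derivation:
After 1 (visit(N)): cur=N back=1 fwd=0
After 2 (visit(U)): cur=U back=2 fwd=0
After 3 (visit(F)): cur=F back=3 fwd=0
After 4 (visit(I)): cur=I back=4 fwd=0
After 5 (visit(P)): cur=P back=5 fwd=0
After 6 (back): cur=I back=4 fwd=1
After 7 (visit(K)): cur=K back=5 fwd=0
After 8 (visit(Y)): cur=Y back=6 fwd=0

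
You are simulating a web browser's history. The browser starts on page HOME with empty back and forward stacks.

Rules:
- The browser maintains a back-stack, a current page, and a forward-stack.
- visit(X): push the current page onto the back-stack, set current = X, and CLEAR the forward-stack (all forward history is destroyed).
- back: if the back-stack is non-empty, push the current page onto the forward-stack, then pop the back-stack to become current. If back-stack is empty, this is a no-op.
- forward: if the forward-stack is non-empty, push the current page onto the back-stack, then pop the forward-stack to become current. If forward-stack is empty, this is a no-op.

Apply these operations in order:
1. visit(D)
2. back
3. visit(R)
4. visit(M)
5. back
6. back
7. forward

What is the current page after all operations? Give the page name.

After 1 (visit(D)): cur=D back=1 fwd=0
After 2 (back): cur=HOME back=0 fwd=1
After 3 (visit(R)): cur=R back=1 fwd=0
After 4 (visit(M)): cur=M back=2 fwd=0
After 5 (back): cur=R back=1 fwd=1
After 6 (back): cur=HOME back=0 fwd=2
After 7 (forward): cur=R back=1 fwd=1

Answer: R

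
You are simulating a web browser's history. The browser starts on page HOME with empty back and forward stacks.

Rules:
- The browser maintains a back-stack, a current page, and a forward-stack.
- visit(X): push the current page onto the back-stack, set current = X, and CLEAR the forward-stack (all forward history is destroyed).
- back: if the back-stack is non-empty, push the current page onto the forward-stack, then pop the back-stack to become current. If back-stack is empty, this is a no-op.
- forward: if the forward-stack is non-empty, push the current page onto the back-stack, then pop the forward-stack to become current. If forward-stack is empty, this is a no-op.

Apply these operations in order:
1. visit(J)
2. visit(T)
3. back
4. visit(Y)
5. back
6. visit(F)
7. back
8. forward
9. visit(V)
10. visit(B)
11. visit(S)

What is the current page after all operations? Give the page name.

Answer: S

Derivation:
After 1 (visit(J)): cur=J back=1 fwd=0
After 2 (visit(T)): cur=T back=2 fwd=0
After 3 (back): cur=J back=1 fwd=1
After 4 (visit(Y)): cur=Y back=2 fwd=0
After 5 (back): cur=J back=1 fwd=1
After 6 (visit(F)): cur=F back=2 fwd=0
After 7 (back): cur=J back=1 fwd=1
After 8 (forward): cur=F back=2 fwd=0
After 9 (visit(V)): cur=V back=3 fwd=0
After 10 (visit(B)): cur=B back=4 fwd=0
After 11 (visit(S)): cur=S back=5 fwd=0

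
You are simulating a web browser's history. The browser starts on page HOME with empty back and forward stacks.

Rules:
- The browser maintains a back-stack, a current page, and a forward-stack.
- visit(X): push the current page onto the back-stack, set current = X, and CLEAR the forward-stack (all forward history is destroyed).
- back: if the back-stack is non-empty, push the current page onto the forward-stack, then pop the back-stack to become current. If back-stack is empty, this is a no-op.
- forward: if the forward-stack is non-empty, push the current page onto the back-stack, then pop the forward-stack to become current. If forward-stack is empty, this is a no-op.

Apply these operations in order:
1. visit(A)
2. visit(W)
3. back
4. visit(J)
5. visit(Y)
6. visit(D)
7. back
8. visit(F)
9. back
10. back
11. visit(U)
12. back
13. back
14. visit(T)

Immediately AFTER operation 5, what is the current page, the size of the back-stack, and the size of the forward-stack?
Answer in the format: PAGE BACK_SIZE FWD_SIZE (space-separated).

After 1 (visit(A)): cur=A back=1 fwd=0
After 2 (visit(W)): cur=W back=2 fwd=0
After 3 (back): cur=A back=1 fwd=1
After 4 (visit(J)): cur=J back=2 fwd=0
After 5 (visit(Y)): cur=Y back=3 fwd=0

Y 3 0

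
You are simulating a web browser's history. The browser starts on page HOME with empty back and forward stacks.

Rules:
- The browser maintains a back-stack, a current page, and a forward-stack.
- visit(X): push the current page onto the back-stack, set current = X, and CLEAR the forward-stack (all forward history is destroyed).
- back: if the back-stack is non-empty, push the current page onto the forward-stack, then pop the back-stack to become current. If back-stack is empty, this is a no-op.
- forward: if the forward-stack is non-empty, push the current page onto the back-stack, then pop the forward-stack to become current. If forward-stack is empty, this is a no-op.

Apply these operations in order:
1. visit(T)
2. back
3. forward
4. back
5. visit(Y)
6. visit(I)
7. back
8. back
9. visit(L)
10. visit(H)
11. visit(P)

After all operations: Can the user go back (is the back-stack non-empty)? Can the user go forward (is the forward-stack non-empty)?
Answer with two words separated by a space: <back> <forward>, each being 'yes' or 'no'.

Answer: yes no

Derivation:
After 1 (visit(T)): cur=T back=1 fwd=0
After 2 (back): cur=HOME back=0 fwd=1
After 3 (forward): cur=T back=1 fwd=0
After 4 (back): cur=HOME back=0 fwd=1
After 5 (visit(Y)): cur=Y back=1 fwd=0
After 6 (visit(I)): cur=I back=2 fwd=0
After 7 (back): cur=Y back=1 fwd=1
After 8 (back): cur=HOME back=0 fwd=2
After 9 (visit(L)): cur=L back=1 fwd=0
After 10 (visit(H)): cur=H back=2 fwd=0
After 11 (visit(P)): cur=P back=3 fwd=0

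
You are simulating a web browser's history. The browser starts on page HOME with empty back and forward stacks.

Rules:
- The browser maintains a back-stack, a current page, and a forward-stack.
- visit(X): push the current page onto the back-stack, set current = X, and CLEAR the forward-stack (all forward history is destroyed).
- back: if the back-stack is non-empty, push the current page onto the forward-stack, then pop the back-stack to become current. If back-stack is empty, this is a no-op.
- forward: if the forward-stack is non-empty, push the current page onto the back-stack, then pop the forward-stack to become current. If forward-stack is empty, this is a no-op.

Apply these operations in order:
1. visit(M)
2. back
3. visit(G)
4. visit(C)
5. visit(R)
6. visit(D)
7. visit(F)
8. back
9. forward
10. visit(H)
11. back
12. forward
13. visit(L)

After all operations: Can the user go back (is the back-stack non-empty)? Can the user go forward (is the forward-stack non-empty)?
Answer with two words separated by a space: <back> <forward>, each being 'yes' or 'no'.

After 1 (visit(M)): cur=M back=1 fwd=0
After 2 (back): cur=HOME back=0 fwd=1
After 3 (visit(G)): cur=G back=1 fwd=0
After 4 (visit(C)): cur=C back=2 fwd=0
After 5 (visit(R)): cur=R back=3 fwd=0
After 6 (visit(D)): cur=D back=4 fwd=0
After 7 (visit(F)): cur=F back=5 fwd=0
After 8 (back): cur=D back=4 fwd=1
After 9 (forward): cur=F back=5 fwd=0
After 10 (visit(H)): cur=H back=6 fwd=0
After 11 (back): cur=F back=5 fwd=1
After 12 (forward): cur=H back=6 fwd=0
After 13 (visit(L)): cur=L back=7 fwd=0

Answer: yes no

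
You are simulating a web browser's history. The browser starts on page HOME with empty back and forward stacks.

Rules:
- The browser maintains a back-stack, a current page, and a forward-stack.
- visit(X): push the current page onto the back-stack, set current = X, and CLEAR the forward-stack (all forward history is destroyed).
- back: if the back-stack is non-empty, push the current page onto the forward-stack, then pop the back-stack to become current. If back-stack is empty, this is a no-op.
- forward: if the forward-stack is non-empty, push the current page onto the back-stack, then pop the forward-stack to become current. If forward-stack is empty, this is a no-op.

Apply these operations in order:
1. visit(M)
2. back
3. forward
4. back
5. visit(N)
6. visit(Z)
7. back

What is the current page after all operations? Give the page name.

After 1 (visit(M)): cur=M back=1 fwd=0
After 2 (back): cur=HOME back=0 fwd=1
After 3 (forward): cur=M back=1 fwd=0
After 4 (back): cur=HOME back=0 fwd=1
After 5 (visit(N)): cur=N back=1 fwd=0
After 6 (visit(Z)): cur=Z back=2 fwd=0
After 7 (back): cur=N back=1 fwd=1

Answer: N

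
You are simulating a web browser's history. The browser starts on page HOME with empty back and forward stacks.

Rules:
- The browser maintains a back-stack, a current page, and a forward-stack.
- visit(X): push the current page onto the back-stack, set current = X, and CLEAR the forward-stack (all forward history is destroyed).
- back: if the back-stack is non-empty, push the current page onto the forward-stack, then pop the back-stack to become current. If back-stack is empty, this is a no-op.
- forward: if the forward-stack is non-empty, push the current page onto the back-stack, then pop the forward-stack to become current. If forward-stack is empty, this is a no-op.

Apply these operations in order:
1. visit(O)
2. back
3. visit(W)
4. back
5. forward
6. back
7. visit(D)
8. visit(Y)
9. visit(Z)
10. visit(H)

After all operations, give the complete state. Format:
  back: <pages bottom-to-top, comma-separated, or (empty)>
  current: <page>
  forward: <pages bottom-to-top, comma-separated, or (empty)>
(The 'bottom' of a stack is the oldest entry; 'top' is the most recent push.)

Answer: back: HOME,D,Y,Z
current: H
forward: (empty)

Derivation:
After 1 (visit(O)): cur=O back=1 fwd=0
After 2 (back): cur=HOME back=0 fwd=1
After 3 (visit(W)): cur=W back=1 fwd=0
After 4 (back): cur=HOME back=0 fwd=1
After 5 (forward): cur=W back=1 fwd=0
After 6 (back): cur=HOME back=0 fwd=1
After 7 (visit(D)): cur=D back=1 fwd=0
After 8 (visit(Y)): cur=Y back=2 fwd=0
After 9 (visit(Z)): cur=Z back=3 fwd=0
After 10 (visit(H)): cur=H back=4 fwd=0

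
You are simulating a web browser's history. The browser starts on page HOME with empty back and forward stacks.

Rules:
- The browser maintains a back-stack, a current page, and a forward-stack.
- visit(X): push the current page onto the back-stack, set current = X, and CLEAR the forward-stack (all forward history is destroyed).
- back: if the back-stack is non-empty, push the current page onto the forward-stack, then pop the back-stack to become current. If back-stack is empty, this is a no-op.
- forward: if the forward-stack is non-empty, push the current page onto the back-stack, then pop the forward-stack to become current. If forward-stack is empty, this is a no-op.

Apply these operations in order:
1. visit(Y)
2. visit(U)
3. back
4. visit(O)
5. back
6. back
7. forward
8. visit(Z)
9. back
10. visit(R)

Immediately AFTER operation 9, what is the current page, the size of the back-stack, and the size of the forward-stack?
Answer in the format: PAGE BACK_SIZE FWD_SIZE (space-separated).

After 1 (visit(Y)): cur=Y back=1 fwd=0
After 2 (visit(U)): cur=U back=2 fwd=0
After 3 (back): cur=Y back=1 fwd=1
After 4 (visit(O)): cur=O back=2 fwd=0
After 5 (back): cur=Y back=1 fwd=1
After 6 (back): cur=HOME back=0 fwd=2
After 7 (forward): cur=Y back=1 fwd=1
After 8 (visit(Z)): cur=Z back=2 fwd=0
After 9 (back): cur=Y back=1 fwd=1

Y 1 1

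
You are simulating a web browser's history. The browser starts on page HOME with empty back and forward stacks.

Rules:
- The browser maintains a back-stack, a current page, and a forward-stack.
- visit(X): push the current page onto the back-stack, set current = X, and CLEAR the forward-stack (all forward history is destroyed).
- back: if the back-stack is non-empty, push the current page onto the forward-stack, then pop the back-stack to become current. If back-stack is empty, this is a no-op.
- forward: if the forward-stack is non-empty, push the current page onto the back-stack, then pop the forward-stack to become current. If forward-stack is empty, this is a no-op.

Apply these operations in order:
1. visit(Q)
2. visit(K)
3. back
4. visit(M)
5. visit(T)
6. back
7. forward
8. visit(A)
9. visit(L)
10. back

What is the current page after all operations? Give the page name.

After 1 (visit(Q)): cur=Q back=1 fwd=0
After 2 (visit(K)): cur=K back=2 fwd=0
After 3 (back): cur=Q back=1 fwd=1
After 4 (visit(M)): cur=M back=2 fwd=0
After 5 (visit(T)): cur=T back=3 fwd=0
After 6 (back): cur=M back=2 fwd=1
After 7 (forward): cur=T back=3 fwd=0
After 8 (visit(A)): cur=A back=4 fwd=0
After 9 (visit(L)): cur=L back=5 fwd=0
After 10 (back): cur=A back=4 fwd=1

Answer: A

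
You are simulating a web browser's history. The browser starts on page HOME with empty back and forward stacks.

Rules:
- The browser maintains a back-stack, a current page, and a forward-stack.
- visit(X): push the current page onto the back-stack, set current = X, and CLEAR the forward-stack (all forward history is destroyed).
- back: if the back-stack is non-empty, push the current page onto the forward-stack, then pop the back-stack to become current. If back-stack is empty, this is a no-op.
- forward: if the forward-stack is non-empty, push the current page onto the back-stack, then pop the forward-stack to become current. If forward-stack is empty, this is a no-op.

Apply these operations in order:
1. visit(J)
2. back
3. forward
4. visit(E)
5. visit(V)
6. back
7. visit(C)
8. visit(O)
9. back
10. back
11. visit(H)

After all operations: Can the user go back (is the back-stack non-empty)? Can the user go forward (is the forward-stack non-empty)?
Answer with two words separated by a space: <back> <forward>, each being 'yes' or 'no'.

Answer: yes no

Derivation:
After 1 (visit(J)): cur=J back=1 fwd=0
After 2 (back): cur=HOME back=0 fwd=1
After 3 (forward): cur=J back=1 fwd=0
After 4 (visit(E)): cur=E back=2 fwd=0
After 5 (visit(V)): cur=V back=3 fwd=0
After 6 (back): cur=E back=2 fwd=1
After 7 (visit(C)): cur=C back=3 fwd=0
After 8 (visit(O)): cur=O back=4 fwd=0
After 9 (back): cur=C back=3 fwd=1
After 10 (back): cur=E back=2 fwd=2
After 11 (visit(H)): cur=H back=3 fwd=0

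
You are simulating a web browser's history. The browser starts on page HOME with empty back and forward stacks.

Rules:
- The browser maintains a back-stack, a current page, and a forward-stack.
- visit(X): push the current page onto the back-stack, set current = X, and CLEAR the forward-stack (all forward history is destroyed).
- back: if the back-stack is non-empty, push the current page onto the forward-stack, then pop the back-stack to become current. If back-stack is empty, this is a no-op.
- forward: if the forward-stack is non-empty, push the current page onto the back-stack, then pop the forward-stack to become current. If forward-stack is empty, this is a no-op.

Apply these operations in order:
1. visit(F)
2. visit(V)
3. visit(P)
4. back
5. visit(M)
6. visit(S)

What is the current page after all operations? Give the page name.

Answer: S

Derivation:
After 1 (visit(F)): cur=F back=1 fwd=0
After 2 (visit(V)): cur=V back=2 fwd=0
After 3 (visit(P)): cur=P back=3 fwd=0
After 4 (back): cur=V back=2 fwd=1
After 5 (visit(M)): cur=M back=3 fwd=0
After 6 (visit(S)): cur=S back=4 fwd=0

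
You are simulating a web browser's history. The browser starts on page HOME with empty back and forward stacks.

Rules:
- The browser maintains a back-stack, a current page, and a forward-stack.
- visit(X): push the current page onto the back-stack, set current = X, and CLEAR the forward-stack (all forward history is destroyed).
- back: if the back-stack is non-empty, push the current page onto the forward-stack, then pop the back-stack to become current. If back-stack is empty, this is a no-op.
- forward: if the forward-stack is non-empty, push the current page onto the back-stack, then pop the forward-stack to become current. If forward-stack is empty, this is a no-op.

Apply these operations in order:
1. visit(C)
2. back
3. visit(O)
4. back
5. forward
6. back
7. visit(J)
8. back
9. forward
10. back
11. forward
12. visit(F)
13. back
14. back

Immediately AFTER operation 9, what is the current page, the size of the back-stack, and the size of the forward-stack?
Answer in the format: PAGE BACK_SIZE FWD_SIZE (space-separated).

After 1 (visit(C)): cur=C back=1 fwd=0
After 2 (back): cur=HOME back=0 fwd=1
After 3 (visit(O)): cur=O back=1 fwd=0
After 4 (back): cur=HOME back=0 fwd=1
After 5 (forward): cur=O back=1 fwd=0
After 6 (back): cur=HOME back=0 fwd=1
After 7 (visit(J)): cur=J back=1 fwd=0
After 8 (back): cur=HOME back=0 fwd=1
After 9 (forward): cur=J back=1 fwd=0

J 1 0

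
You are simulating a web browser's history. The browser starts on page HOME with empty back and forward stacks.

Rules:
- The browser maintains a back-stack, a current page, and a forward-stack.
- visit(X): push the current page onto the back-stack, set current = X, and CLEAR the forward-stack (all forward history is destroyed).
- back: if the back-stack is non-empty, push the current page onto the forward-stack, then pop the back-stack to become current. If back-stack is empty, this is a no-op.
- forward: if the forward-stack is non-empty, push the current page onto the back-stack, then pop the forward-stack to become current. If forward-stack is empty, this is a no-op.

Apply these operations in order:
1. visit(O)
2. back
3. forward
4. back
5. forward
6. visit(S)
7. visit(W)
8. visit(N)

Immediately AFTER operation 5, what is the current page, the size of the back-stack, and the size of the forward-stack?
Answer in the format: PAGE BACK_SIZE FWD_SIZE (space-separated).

After 1 (visit(O)): cur=O back=1 fwd=0
After 2 (back): cur=HOME back=0 fwd=1
After 3 (forward): cur=O back=1 fwd=0
After 4 (back): cur=HOME back=0 fwd=1
After 5 (forward): cur=O back=1 fwd=0

O 1 0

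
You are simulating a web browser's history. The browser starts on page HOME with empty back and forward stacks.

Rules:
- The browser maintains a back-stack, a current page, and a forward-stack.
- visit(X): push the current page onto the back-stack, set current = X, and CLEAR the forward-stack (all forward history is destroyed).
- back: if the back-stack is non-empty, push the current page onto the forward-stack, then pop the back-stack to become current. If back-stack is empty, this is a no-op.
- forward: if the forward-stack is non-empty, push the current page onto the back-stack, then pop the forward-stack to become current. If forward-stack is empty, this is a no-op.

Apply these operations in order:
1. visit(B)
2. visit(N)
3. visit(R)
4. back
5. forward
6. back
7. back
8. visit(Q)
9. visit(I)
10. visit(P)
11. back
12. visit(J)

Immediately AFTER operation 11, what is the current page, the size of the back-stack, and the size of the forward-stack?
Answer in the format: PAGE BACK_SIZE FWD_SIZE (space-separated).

After 1 (visit(B)): cur=B back=1 fwd=0
After 2 (visit(N)): cur=N back=2 fwd=0
After 3 (visit(R)): cur=R back=3 fwd=0
After 4 (back): cur=N back=2 fwd=1
After 5 (forward): cur=R back=3 fwd=0
After 6 (back): cur=N back=2 fwd=1
After 7 (back): cur=B back=1 fwd=2
After 8 (visit(Q)): cur=Q back=2 fwd=0
After 9 (visit(I)): cur=I back=3 fwd=0
After 10 (visit(P)): cur=P back=4 fwd=0
After 11 (back): cur=I back=3 fwd=1

I 3 1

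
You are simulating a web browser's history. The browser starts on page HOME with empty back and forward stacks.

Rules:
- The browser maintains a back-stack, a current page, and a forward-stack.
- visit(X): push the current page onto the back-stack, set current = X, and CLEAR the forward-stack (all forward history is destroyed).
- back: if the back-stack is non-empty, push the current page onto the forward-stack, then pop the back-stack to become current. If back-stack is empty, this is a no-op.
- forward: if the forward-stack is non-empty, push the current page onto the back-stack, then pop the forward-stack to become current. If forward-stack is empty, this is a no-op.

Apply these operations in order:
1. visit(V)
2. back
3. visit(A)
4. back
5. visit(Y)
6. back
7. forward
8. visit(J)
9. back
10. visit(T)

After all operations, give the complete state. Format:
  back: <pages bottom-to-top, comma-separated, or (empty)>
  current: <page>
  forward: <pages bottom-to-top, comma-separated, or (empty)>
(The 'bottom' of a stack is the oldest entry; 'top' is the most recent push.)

After 1 (visit(V)): cur=V back=1 fwd=0
After 2 (back): cur=HOME back=0 fwd=1
After 3 (visit(A)): cur=A back=1 fwd=0
After 4 (back): cur=HOME back=0 fwd=1
After 5 (visit(Y)): cur=Y back=1 fwd=0
After 6 (back): cur=HOME back=0 fwd=1
After 7 (forward): cur=Y back=1 fwd=0
After 8 (visit(J)): cur=J back=2 fwd=0
After 9 (back): cur=Y back=1 fwd=1
After 10 (visit(T)): cur=T back=2 fwd=0

Answer: back: HOME,Y
current: T
forward: (empty)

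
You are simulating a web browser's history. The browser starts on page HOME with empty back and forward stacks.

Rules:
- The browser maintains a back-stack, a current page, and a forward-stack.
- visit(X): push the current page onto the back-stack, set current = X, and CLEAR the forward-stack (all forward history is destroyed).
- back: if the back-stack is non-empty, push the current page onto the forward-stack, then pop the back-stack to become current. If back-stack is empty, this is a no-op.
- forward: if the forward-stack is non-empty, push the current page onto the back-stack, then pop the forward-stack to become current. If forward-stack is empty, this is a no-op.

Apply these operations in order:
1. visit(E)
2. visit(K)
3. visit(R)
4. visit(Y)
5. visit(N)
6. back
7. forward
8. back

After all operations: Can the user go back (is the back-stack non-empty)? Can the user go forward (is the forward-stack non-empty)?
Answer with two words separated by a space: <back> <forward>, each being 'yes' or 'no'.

Answer: yes yes

Derivation:
After 1 (visit(E)): cur=E back=1 fwd=0
After 2 (visit(K)): cur=K back=2 fwd=0
After 3 (visit(R)): cur=R back=3 fwd=0
After 4 (visit(Y)): cur=Y back=4 fwd=0
After 5 (visit(N)): cur=N back=5 fwd=0
After 6 (back): cur=Y back=4 fwd=1
After 7 (forward): cur=N back=5 fwd=0
After 8 (back): cur=Y back=4 fwd=1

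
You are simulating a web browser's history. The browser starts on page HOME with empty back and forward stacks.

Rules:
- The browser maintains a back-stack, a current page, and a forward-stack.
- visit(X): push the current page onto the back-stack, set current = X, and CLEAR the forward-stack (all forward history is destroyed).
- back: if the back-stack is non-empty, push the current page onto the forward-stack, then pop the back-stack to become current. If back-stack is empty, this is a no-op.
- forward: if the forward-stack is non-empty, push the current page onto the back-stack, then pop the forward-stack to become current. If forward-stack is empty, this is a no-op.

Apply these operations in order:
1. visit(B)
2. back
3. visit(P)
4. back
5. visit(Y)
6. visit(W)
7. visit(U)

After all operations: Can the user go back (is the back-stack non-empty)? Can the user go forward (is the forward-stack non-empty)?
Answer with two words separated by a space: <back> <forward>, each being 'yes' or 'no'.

Answer: yes no

Derivation:
After 1 (visit(B)): cur=B back=1 fwd=0
After 2 (back): cur=HOME back=0 fwd=1
After 3 (visit(P)): cur=P back=1 fwd=0
After 4 (back): cur=HOME back=0 fwd=1
After 5 (visit(Y)): cur=Y back=1 fwd=0
After 6 (visit(W)): cur=W back=2 fwd=0
After 7 (visit(U)): cur=U back=3 fwd=0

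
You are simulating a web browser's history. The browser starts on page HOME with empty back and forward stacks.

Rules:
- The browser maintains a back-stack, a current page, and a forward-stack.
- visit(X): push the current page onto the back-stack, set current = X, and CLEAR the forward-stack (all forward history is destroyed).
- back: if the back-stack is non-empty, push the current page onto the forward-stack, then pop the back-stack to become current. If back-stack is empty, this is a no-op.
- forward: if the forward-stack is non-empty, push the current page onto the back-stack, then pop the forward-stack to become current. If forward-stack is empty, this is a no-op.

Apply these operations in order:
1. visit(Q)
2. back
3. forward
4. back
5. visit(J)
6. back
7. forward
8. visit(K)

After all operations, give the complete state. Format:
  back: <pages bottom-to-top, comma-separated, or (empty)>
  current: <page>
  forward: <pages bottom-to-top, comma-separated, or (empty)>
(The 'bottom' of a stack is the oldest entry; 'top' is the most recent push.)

After 1 (visit(Q)): cur=Q back=1 fwd=0
After 2 (back): cur=HOME back=0 fwd=1
After 3 (forward): cur=Q back=1 fwd=0
After 4 (back): cur=HOME back=0 fwd=1
After 5 (visit(J)): cur=J back=1 fwd=0
After 6 (back): cur=HOME back=0 fwd=1
After 7 (forward): cur=J back=1 fwd=0
After 8 (visit(K)): cur=K back=2 fwd=0

Answer: back: HOME,J
current: K
forward: (empty)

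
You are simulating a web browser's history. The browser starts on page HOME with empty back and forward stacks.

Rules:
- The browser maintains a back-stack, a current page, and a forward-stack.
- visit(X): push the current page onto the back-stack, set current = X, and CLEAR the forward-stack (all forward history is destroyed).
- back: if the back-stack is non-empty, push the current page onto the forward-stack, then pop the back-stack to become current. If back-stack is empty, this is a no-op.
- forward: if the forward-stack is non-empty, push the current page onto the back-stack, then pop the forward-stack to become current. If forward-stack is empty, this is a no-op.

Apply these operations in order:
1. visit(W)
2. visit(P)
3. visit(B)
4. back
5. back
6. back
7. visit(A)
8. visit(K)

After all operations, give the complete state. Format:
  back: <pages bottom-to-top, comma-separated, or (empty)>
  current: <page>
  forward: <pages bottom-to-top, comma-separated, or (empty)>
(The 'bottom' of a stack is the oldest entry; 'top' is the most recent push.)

After 1 (visit(W)): cur=W back=1 fwd=0
After 2 (visit(P)): cur=P back=2 fwd=0
After 3 (visit(B)): cur=B back=3 fwd=0
After 4 (back): cur=P back=2 fwd=1
After 5 (back): cur=W back=1 fwd=2
After 6 (back): cur=HOME back=0 fwd=3
After 7 (visit(A)): cur=A back=1 fwd=0
After 8 (visit(K)): cur=K back=2 fwd=0

Answer: back: HOME,A
current: K
forward: (empty)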